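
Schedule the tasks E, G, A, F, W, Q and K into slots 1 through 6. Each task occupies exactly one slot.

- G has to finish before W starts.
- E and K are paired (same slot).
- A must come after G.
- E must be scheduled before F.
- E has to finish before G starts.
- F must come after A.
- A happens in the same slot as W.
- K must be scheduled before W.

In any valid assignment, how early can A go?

3

Precedence pushes A to at least 3; downstream work caps A at 5.
A at 3 is achievable: Q in 1; W in 3; K in 1; G in 2; F in 4; E in 1; A in 3.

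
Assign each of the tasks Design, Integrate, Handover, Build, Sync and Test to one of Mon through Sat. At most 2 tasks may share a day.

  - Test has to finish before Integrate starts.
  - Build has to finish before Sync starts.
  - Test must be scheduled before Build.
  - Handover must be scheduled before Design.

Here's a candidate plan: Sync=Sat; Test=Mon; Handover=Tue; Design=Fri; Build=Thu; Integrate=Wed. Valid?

Valid

Test has to finish before Integrate starts — holds.
At most 2 tasks may share a day — holds.
Build has to finish before Sync starts — holds.
Test must be scheduled before Build — holds.
Handover must be scheduled before Design — holds.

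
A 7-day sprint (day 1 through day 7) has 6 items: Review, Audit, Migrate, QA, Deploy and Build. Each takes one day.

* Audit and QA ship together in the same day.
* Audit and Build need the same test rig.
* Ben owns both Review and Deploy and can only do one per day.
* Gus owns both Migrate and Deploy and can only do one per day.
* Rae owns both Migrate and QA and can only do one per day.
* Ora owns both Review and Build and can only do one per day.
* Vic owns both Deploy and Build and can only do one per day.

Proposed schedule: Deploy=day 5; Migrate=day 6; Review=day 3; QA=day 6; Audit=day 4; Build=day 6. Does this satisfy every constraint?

Audit and QA ship together in the same day — violated.
Vic owns both Deploy and Build and can only do one per day — holds.
Audit and Build need the same test rig — holds.
Ben owns both Review and Deploy and can only do one per day — holds.
Gus owns both Migrate and Deploy and can only do one per day — holds.
Ora owns both Review and Build and can only do one per day — holds.
Rae owns both Migrate and QA and can only do one per day — violated.

Invalid. Rae owns both Migrate and QA and can only do one per day.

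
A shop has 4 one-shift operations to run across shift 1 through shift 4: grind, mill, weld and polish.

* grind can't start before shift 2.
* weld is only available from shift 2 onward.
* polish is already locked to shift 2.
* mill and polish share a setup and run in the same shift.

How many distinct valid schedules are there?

9

Splitting on grind: it can be shift 2 (3), shift 3 (3), shift 4 (3). Listing each branch's schedules as (mill, weld, polish) by shift number:
grind=shift 2: (2,2,2) (2,3,2) (2,4,2) — 3.
grind=shift 3: (2,2,2) (2,3,2) (2,4,2) — 3.
grind=shift 4: (2,2,2) (2,3,2) (2,4,2) — 3.
Summing: 3 + 3 + 3 = 9.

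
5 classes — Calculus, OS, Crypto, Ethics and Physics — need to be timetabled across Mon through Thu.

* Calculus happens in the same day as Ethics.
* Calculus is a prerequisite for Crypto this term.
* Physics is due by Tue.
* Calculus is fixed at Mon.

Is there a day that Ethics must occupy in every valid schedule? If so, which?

Mon

Ethics must be in the same day as Calculus, which can't be after Mon, so Ethics is at most Mon.
So Ethics is pinned to Mon.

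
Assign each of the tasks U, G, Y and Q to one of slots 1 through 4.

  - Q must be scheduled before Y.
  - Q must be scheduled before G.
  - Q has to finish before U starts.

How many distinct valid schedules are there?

Splitting on U: it can be 2 (9), 3 (13), 4 (14). Listing each branch's schedules as (G, Y, Q):
U=2: (2,2,1) (2,3,1) (2,4,1) (3,2,1) (3,3,1) (3,4,1) (4,2,1) (4,3,1) (4,4,1) — 9.
U=3: (2,2,1) (2,3,1) (2,4,1) (3,2,1) (3,3,1) (3,3,2) (3,4,1) (3,4,2) (4,2,1) (4,3,1) (4,3,2) (4,4,1) (4,4,2) — 13.
U=4: (2,2,1) (2,3,1) (2,4,1) (3,2,1) (3,3,1) (3,3,2) (3,4,1) (3,4,2) (4,2,1) (4,3,1) (4,3,2) (4,4,1) (4,4,2) (4,4,3) — 14.
Summing: 9 + 13 + 14 = 36.

36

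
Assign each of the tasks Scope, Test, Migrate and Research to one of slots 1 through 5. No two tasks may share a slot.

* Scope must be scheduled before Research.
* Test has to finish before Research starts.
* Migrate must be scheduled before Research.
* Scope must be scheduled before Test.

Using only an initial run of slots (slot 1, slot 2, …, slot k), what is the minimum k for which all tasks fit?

4 slots

The precedence chain requires at least 3 distinct slots.
With at most 1 per slot and 4 tasks, at least 4 slots are needed.
4 works (last occupied slot: 4): for example Test in 2; Research in 4; Scope in 1; Migrate in 3.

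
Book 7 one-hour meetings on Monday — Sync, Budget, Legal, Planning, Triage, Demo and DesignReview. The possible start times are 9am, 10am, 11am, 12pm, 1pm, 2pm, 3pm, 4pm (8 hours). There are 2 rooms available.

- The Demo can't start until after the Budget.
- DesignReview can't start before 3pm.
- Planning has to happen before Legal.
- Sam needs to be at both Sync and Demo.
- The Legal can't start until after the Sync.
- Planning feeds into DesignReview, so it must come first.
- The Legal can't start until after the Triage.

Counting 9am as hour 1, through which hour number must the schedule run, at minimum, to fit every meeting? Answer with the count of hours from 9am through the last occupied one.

7

The precedence chain requires at least 2 distinct hours.
With at most 2 per hour and 7 meetings, at least 4 hours are needed.
DesignReview can't be placed before 3pm — that is hour 7 counting from 9am — so the schedule must run through at least 7 hours.
7 works (last occupied hour: 3pm): for example Triage in 10am, Demo in 11am, Planning in 9am, Legal in 11am, DesignReview in 3pm, Budget in 10am, Sync in 9am.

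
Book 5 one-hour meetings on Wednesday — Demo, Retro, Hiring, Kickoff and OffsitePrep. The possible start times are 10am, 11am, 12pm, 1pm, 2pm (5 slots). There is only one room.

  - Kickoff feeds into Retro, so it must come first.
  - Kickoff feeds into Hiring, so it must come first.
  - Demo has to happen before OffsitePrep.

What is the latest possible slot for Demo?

1pm

Downstream work caps Demo at 1pm.
Demo at 1pm is achievable: Kickoff -> 10am; Demo -> 1pm; Retro -> 11am; OffsitePrep -> 2pm; Hiring -> 12pm.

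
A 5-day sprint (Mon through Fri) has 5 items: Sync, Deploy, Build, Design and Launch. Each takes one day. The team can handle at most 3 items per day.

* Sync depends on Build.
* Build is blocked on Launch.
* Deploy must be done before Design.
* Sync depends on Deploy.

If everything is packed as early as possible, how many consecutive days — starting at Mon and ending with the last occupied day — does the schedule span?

3

The precedence chain requires at least 3 distinct days.
With at most 3 per day and 5 tasks, at least 2 days are needed.
3 works (last occupied day: Wed): for example Build -> Tue; Sync -> Wed; Design -> Tue; Deploy -> Mon; Launch -> Mon.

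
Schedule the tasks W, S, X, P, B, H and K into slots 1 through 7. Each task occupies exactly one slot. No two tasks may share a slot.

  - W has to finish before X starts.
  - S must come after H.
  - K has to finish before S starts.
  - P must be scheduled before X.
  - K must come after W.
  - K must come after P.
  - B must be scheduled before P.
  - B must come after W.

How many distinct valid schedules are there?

Splitting on W: it can be 1 (14), 2 (3). Listing each branch's schedules as (S, X, P, B, H, K):
W=1: (6,7,3,2,4,5) (6,7,3,2,5,4) (6,7,4,2,3,5) (6,7,4,3,2,5) (7,4,3,2,5,6) (7,4,3,2,6,5) (7,5,3,2,4,6) (7,5,3,2,6,4) (7,5,4,2,3,6) (7,5,4,3,2,6) (7,6,3,2,4,5) (7,6,3,2,5,4) (7,6,4,2,3,5) (7,6,4,3,2,5) — 14.
W=2: (6,7,4,3,1,5) (7,5,4,3,1,6) (7,6,4,3,1,5) — 3.
Summing: 14 + 3 = 17.

17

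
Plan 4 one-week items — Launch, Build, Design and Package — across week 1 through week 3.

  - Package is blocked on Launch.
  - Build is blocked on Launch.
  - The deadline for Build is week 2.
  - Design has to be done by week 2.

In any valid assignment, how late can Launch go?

Downstream work caps Launch at week 1.
Launch at week 1 is achievable: Design -> week 1; Build -> week 2; Package -> week 2; Launch -> week 1.

week 1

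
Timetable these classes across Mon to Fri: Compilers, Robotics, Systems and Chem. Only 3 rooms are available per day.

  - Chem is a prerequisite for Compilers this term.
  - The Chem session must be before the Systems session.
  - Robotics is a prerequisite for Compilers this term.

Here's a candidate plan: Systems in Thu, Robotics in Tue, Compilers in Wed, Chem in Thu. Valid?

The Chem session must be before the Systems session — violated.
Robotics is a prerequisite for Compilers this term — holds.
Only 3 rooms are available per day — holds.
Chem is a prerequisite for Compilers this term — violated.

Invalid. Chem is a prerequisite for Compilers this term.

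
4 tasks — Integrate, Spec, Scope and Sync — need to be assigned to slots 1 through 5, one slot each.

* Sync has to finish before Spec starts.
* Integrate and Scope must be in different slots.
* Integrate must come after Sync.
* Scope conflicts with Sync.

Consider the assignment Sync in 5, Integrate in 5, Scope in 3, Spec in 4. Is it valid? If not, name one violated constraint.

No — it violates: Sync has to finish before Spec starts

Integrate and Scope must be in different slots — holds.
Sync has to finish before Spec starts — violated.
Scope conflicts with Sync — holds.
Integrate must come after Sync — violated.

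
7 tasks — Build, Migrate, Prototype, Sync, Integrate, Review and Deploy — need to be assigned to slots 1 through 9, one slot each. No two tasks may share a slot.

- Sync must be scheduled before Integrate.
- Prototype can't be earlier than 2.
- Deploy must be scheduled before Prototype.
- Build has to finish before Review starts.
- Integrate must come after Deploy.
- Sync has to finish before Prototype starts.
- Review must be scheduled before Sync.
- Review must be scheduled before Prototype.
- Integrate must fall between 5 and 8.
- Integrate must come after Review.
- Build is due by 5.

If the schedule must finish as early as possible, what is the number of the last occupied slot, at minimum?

The precedence chain requires at least 4 distinct slots.
With at most 1 per slot and 7 tasks, at least 7 slots are needed.
Integrate can't be placed before 5, so the schedule must run through at least slot 5.
7 works (last occupied slot: 7): for example Integrate -> 5; Prototype -> 6; Sync -> 3; Migrate -> 7; Build -> 1; Deploy -> 4; Review -> 2.

slot 7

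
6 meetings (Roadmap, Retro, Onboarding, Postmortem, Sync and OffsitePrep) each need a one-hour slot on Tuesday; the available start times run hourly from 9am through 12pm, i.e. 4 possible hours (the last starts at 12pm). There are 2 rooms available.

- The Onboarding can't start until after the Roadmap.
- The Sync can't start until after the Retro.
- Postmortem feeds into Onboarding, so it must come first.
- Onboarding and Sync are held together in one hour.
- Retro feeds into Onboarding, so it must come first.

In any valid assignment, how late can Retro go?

Downstream work caps Retro at 11am.
Retro at 11am is achievable: OffsitePrep=10am, Onboarding=12pm, Retro=11am, Sync=12pm, Roadmap=9am, Postmortem=9am.

11am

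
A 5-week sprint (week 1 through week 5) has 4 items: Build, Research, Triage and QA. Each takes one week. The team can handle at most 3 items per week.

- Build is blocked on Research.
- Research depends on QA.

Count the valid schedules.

50

Splitting on Build: it can be week 3 (5), week 4 (15), week 5 (30). Listing each branch's schedules as (Research, Triage, QA) by week number:
Build=week 3: (2,1,1) (2,2,1) (2,3,1) (2,4,1) (2,5,1) — 5.
Build=week 4: (2,1,1) (2,2,1) (2,3,1) (2,4,1) (2,5,1) (3,1,1) (3,1,2) (3,2,1) (3,2,2) (3,3,1) (3,3,2) (3,4,1) (3,4,2) (3,5,1) (3,5,2) — 15.
Build=week 5: (2,1,1) (2,2,1) (2,3,1) (2,4,1) (2,5,1) (3,1,1) (3,1,2) (3,2,1) (3,2,2) (3,3,1) (3,3,2) (3,4,1) (3,4,2) (3,5,1) (3,5,2) (4,1,1) (4,1,2) (4,1,3) (4,2,1) (4,2,2) (4,2,3) (4,3,1) (4,3,2) (4,3,3) (4,4,1) (4,4,2) (4,4,3) (4,5,1) (4,5,2) (4,5,3) — 30.
Summing: 5 + 15 + 30 = 50.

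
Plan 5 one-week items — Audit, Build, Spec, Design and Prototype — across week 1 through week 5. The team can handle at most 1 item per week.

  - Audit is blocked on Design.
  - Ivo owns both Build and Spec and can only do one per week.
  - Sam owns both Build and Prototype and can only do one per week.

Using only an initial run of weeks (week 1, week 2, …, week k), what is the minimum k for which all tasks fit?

The precedence chain requires at least 2 distinct weeks.
With at most 1 per week and 5 tasks, at least 5 weeks are needed.
5 works (last occupied week: week 5): for example Build -> week 3, Prototype -> week 5, Audit -> week 2, Spec -> week 4, Design -> week 1.

5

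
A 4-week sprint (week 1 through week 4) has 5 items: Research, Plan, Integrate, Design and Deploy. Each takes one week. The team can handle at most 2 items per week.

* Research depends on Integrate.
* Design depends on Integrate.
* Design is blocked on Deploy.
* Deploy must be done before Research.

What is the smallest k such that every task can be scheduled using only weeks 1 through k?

3

The precedence chain requires at least 2 distinct weeks.
With at most 2 per week and 5 tasks, at least 3 weeks are needed.
3 works (last occupied week: week 3): for example Research -> week 2; Design -> week 2; Deploy -> week 1; Integrate -> week 1; Plan -> week 3.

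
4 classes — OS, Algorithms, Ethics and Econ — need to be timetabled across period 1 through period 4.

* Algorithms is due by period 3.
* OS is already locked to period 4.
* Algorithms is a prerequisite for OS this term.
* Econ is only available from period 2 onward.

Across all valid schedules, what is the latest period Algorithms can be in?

period 3

Algorithms's own window allows nothing later than period 3.
Algorithms at period 3 is achievable: Algorithms=period 3; OS=period 4; Econ=period 2; Ethics=period 1.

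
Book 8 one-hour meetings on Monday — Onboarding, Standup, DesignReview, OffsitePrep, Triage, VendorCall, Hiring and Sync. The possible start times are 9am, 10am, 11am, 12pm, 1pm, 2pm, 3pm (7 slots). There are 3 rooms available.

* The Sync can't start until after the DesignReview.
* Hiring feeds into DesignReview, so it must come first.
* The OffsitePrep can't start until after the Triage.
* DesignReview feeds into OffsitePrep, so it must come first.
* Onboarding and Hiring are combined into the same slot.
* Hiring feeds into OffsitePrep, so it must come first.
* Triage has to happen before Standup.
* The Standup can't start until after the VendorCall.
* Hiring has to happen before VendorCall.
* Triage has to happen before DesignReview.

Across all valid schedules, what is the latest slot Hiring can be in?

Downstream work caps Hiring at 1pm.
Hiring at 1pm is achievable: DesignReview in 2pm; VendorCall in 2pm; Hiring in 1pm; Sync in 3pm; Standup in 3pm; Triage in 9am; Onboarding in 1pm; OffsitePrep in 3pm.

1pm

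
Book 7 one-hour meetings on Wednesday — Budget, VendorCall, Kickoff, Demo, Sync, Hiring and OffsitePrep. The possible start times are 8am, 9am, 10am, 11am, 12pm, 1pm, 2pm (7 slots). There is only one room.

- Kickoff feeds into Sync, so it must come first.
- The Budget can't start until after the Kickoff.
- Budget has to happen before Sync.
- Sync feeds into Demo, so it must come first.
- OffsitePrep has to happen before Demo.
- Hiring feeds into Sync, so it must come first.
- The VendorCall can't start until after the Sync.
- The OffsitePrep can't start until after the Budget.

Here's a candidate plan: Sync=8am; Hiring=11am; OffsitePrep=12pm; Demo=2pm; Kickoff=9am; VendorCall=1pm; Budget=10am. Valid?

No. Hiring feeds into Sync, so it must come first is not satisfied.

There is only one room — holds.
Hiring feeds into Sync, so it must come first — violated.
OffsitePrep has to happen before Demo — holds.
Kickoff feeds into Sync, so it must come first — violated.
The Budget can't start until after the Kickoff — holds.
The VendorCall can't start until after the Sync — holds.
The OffsitePrep can't start until after the Budget — holds.
Sync feeds into Demo, so it must come first — holds.
Budget has to happen before Sync — violated.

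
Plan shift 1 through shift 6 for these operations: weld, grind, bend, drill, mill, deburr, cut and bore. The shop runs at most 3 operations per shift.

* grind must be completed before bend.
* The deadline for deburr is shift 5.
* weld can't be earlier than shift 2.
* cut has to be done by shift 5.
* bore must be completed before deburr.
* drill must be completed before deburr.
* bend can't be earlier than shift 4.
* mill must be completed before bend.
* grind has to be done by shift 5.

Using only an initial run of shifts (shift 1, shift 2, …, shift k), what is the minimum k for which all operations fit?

4 shifts

The precedence chain requires at least 2 distinct shifts.
With at most 3 per shift and 8 operations, at least 3 shifts are needed.
bend can't be placed before shift 4, so the schedule must run through at least shift 4.
4 works (last occupied shift: shift 4): for example bend=shift 4, cut=shift 3, bore=shift 1, weld=shift 2, deburr=shift 2, grind=shift 1, drill=shift 1, mill=shift 2.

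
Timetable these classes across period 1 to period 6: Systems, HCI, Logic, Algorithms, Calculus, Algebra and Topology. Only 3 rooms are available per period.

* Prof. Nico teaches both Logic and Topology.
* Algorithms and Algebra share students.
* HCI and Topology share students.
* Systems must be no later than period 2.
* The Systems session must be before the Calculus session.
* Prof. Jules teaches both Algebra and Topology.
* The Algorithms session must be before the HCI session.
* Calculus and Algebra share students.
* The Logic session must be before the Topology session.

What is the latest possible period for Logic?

period 5

Downstream work caps Logic at period 5.
Logic at period 5 is achievable: Calculus in period 2; HCI in period 2; Algorithms in period 1; Systems in period 1; Algebra in period 3; Topology in period 6; Logic in period 5.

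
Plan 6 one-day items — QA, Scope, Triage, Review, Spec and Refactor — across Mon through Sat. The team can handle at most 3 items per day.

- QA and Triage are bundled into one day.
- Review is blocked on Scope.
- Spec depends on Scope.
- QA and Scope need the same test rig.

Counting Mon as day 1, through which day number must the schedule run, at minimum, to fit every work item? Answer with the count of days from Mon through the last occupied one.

The precedence chain requires at least 2 distinct days.
With at most 3 per day and 6 work items, at least 2 days are needed.
Could 2 days be enough, i.e. nothing placed later than Tue? No: Spec must come after Scope (at Mon or later) → {Tue}; Scope must come before Spec (at Tue or earlier) → {Mon}; Review must come after Scope (at Mon or later) → {Tue}; QA can't share with Scope (Mon) → {Tue}; Triage can't use Tue, already full with QA, Review and Spec (limit 3) → {Mon}; QA must be in the same day as Triage (in {Mon}) → nothing is left.
So 2 days is not enough.
3 works (last occupied day: Wed): for example Spec in Tue; Scope in Mon; Refactor in Mon; Review in Tue; QA in Wed; Triage in Wed.

3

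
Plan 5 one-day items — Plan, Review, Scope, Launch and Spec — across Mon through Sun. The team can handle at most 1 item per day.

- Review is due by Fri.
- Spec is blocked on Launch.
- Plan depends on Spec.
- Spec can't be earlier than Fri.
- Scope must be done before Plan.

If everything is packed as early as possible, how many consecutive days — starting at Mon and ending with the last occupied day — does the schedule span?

6

The precedence chain requires at least 3 distinct days.
With at most 1 per day and 5 tasks, at least 5 days are needed.
Propagating the time windows through the other constraints, Plan can't land before Sat — that is day 6 counting from Mon — so the schedule must run through at least 6 days.
6 works (last occupied day: Sat): for example Spec in Fri, Launch in Wed, Scope in Tue, Review in Mon, Plan in Sat.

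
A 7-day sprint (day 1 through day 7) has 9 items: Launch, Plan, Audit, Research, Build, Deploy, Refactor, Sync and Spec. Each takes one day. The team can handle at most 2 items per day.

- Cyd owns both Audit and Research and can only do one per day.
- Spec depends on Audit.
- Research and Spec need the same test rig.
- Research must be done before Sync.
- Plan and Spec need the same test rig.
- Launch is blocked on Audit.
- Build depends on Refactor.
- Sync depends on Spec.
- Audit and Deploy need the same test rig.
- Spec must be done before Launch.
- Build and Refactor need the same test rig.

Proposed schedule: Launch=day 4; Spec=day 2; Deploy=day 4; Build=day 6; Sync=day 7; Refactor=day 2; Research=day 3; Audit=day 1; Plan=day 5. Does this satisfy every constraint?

Sync depends on Spec — holds.
Launch is blocked on Audit — holds.
The team can handle at most 2 items per day — holds.
Spec depends on Audit — holds.
Cyd owns both Audit and Research and can only do one per day — holds.
Audit and Deploy need the same test rig — holds.
Plan and Spec need the same test rig — holds.
Build and Refactor need the same test rig — holds.
Build depends on Refactor — holds.
Spec must be done before Launch — holds.
Research must be done before Sync — holds.
Research and Spec need the same test rig — holds.

Valid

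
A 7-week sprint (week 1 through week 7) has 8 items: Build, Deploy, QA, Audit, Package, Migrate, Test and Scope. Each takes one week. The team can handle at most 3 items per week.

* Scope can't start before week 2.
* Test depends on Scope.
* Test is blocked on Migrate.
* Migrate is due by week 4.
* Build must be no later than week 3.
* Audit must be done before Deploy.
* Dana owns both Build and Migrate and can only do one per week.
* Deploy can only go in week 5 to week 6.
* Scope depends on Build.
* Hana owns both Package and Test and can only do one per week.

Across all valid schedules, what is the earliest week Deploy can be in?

week 5

Deploy is available from week 5; Deploy's own window allows nothing later than week 6.
Deploy at week 5 is achievable: Package=week 2, Test=week 3, Migrate=week 2, Scope=week 2, QA=week 1, Build=week 1, Deploy=week 5, Audit=week 1.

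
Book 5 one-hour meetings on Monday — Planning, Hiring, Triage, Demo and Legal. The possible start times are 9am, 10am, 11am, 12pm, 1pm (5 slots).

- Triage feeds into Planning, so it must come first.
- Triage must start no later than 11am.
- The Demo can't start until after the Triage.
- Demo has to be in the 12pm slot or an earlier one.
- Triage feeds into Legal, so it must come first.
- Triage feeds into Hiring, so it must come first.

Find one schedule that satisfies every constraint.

Demo -> 10am; Legal -> 10am; Hiring -> 10am; Planning -> 10am; Triage -> 9am

Checking: Triage(9am) before Planning(10am); Triage(9am) before Demo(10am); Triage(9am) before Legal(10am); Triage(9am) before Hiring(10am); Triage=9am in [9am,11am]; Demo=10am in [9am,12pm].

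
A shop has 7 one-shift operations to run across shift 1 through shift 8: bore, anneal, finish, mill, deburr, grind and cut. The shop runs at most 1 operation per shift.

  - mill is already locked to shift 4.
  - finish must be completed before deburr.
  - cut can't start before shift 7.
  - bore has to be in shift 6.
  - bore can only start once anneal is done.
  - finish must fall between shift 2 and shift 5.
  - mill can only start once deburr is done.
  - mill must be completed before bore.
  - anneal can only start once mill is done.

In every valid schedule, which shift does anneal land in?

shift 5

mill is fixed at shift 4 and must come before anneal, so anneal is at least shift 5.
bore is fixed at shift 6 and must come after anneal, so anneal is at most shift 5.
So anneal must be shift 5.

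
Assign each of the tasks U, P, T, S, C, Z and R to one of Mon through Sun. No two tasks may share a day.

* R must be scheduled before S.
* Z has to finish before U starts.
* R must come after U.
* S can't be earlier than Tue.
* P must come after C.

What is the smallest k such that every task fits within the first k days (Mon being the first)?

7 days

The precedence chain requires at least 4 distinct days.
With at most 1 per day and 7 tasks, at least 7 days are needed.
7 works (last occupied day: Sun): for example C -> Fri; P -> Sat; R -> Wed; U -> Tue; Z -> Mon; S -> Thu; T -> Sun.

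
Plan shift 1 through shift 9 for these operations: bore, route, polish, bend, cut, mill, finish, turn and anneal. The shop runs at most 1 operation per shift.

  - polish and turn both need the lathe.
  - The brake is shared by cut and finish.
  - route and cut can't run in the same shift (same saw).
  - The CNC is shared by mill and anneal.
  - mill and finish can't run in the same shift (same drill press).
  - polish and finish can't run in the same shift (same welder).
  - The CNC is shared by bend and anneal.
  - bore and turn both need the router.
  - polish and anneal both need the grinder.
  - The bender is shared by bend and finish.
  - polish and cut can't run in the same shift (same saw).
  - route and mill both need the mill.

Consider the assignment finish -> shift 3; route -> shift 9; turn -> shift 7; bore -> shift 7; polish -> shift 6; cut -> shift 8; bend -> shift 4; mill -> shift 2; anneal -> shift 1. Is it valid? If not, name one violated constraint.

polish and turn both need the lathe — holds.
polish and cut can't run in the same shift (same saw) — holds.
polish and anneal both need the grinder — holds.
The CNC is shared by bend and anneal — holds.
bore and turn both need the router — violated.
The CNC is shared by mill and anneal — holds.
route and cut can't run in the same shift (same saw) — holds.
The brake is shared by cut and finish — holds.
route and mill both need the mill — holds.
The shop runs at most 1 operation per shift — violated.
polish and finish can't run in the same shift (same welder) — holds.
The bender is shared by bend and finish — holds.
mill and finish can't run in the same shift (same drill press) — holds.

Invalid. bore and turn both need the router.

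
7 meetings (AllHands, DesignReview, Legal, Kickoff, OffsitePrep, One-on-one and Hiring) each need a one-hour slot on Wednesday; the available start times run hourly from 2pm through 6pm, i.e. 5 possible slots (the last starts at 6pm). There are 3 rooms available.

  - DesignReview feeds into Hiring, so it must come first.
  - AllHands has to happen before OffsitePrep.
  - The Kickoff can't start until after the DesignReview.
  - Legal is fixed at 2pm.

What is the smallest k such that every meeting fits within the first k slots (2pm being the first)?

3

The precedence chain requires at least 2 distinct slots.
With at most 3 per slot and 7 meetings, at least 3 slots are needed.
3 works (last occupied slot: 4pm): for example AllHands -> 2pm, Kickoff -> 3pm, DesignReview -> 2pm, OffsitePrep -> 3pm, One-on-one -> 4pm, Legal -> 2pm, Hiring -> 3pm.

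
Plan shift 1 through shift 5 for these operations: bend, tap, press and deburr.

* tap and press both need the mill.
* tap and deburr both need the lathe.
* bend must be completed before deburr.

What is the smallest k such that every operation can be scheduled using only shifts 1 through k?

2 shifts

The precedence chain requires at least 2 distinct shifts.
2 works (last occupied shift: shift 2): for example tap -> shift 1; bend -> shift 1; deburr -> shift 2; press -> shift 2.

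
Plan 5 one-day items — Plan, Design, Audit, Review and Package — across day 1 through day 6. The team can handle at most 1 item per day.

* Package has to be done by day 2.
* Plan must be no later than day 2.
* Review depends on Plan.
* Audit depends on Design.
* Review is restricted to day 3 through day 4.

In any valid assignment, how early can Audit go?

Precedence pushes Audit to at least day 2.
Audit at day 5 is achievable: Plan in day 1; Design in day 4; Audit in day 5; Review in day 3; Package in day 2.
Nothing earlier works — the capacity limit rule out every day before day 5.

day 5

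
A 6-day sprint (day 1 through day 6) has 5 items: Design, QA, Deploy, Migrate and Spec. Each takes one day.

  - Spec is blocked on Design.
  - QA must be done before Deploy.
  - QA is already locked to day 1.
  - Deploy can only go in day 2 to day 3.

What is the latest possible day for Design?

Downstream work caps Design at day 5.
Design at day 5 is achievable: Migrate=day 1, Deploy=day 2, QA=day 1, Spec=day 6, Design=day 5.

day 5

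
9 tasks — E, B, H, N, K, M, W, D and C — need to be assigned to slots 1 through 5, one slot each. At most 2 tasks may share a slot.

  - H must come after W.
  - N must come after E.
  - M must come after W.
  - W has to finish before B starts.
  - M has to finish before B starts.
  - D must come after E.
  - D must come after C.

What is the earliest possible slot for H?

2

Precedence pushes H to at least 2.
H at 2 is achievable: K in 5, B in 3, M in 2, N in 4, E in 1, W in 1, C in 3, H in 2, D in 4.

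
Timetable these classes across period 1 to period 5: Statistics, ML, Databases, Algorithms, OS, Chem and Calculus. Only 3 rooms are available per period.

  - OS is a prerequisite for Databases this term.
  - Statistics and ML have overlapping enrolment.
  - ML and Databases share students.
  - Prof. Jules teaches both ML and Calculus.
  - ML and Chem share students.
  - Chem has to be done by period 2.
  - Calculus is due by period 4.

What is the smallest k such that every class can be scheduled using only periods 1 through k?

The precedence chain requires at least 2 distinct periods.
With at most 3 per period and 7 classes, at least 3 periods are needed.
3 works (last occupied period: period 3): for example Calculus=period 2; Chem=period 1; ML=period 3; OS=period 1; Algorithms=period 2; Statistics=period 1; Databases=period 2.

3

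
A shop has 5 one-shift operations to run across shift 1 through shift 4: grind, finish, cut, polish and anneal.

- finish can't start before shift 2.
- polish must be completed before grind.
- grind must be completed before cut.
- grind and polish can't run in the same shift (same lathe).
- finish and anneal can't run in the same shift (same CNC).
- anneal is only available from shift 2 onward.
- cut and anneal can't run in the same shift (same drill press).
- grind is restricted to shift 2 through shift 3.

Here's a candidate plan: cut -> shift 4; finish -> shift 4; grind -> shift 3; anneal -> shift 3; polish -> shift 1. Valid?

Yes

grind is restricted to shift 2 through shift 3 — holds.
finish can't start before shift 2 — holds.
cut and anneal can't run in the same shift (same drill press) — holds.
polish must be completed before grind — holds.
grind must be completed before cut — holds.
finish and anneal can't run in the same shift (same CNC) — holds.
grind and polish can't run in the same shift (same lathe) — holds.
anneal is only available from shift 2 onward — holds.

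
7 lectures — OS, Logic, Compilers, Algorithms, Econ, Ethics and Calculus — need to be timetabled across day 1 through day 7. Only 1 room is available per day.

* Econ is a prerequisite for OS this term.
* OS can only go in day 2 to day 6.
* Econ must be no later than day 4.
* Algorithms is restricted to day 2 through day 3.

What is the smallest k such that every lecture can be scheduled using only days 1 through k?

7 days

The precedence chain requires at least 2 distinct days.
With at most 1 per day and 7 lectures, at least 7 days are needed.
7 works (last occupied day: day 7): for example Ethics -> day 6, Logic -> day 4, Econ -> day 1, OS -> day 3, Algorithms -> day 2, Calculus -> day 7, Compilers -> day 5.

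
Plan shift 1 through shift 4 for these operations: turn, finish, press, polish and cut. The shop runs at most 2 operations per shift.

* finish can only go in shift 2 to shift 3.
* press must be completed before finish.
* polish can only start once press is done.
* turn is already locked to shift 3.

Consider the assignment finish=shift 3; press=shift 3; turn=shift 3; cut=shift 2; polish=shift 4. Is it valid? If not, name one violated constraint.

finish can only go in shift 2 to shift 3 — holds.
The shop runs at most 2 operations per shift — violated.
turn is already locked to shift 3 — holds.
polish can only start once press is done — holds.
press must be completed before finish — violated.

No. The shop runs at most 2 operations per shift is not satisfied.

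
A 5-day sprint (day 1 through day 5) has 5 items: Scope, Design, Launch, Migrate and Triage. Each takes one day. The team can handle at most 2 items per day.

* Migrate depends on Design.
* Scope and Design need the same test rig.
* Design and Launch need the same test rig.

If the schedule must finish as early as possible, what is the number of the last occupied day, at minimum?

day 3

The precedence chain requires at least 2 distinct days.
With at most 2 per day and 5 work items, at least 3 days are needed.
3 works (last occupied day: day 3): for example Launch in day 3; Triage in day 1; Design in day 1; Migrate in day 2; Scope in day 2.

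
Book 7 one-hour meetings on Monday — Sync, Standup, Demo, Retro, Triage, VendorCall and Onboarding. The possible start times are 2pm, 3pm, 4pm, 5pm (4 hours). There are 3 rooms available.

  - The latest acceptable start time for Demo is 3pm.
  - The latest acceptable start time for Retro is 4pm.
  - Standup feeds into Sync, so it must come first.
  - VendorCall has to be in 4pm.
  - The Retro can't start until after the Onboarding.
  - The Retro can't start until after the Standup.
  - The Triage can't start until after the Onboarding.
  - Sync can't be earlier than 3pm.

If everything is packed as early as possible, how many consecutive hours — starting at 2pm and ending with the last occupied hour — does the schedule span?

3 hours

The precedence chain requires at least 2 distinct hours.
With at most 3 per hour and 7 meetings, at least 3 hours are needed.
VendorCall can't be placed before 4pm — that is hour 3 counting from 2pm — so the schedule must run through at least 3 hours.
3 works (last occupied hour: 4pm): for example Standup in 2pm, Retro in 3pm, Onboarding in 2pm, Sync in 3pm, Triage in 3pm, VendorCall in 4pm, Demo in 2pm.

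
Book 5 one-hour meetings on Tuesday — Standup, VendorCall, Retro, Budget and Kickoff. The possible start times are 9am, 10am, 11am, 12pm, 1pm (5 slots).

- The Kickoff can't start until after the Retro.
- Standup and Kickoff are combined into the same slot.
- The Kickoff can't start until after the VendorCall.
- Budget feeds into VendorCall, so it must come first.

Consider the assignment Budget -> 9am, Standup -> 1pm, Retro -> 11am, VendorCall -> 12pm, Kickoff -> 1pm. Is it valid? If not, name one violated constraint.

The Kickoff can't start until after the Retro — holds.
Budget feeds into VendorCall, so it must come first — holds.
Standup and Kickoff are combined into the same slot — holds.
The Kickoff can't start until after the VendorCall — holds.

Yes, all constraints hold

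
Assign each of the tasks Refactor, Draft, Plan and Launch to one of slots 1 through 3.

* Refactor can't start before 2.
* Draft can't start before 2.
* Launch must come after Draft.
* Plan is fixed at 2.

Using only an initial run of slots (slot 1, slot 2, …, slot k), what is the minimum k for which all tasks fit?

The precedence chain requires at least 2 distinct slots.
Propagating the time windows through the other constraints, Launch can't land before 3, so the schedule must run through at least slot 3.
3 works (last occupied slot: 3): for example Plan in 2; Draft in 2; Refactor in 2; Launch in 3.

3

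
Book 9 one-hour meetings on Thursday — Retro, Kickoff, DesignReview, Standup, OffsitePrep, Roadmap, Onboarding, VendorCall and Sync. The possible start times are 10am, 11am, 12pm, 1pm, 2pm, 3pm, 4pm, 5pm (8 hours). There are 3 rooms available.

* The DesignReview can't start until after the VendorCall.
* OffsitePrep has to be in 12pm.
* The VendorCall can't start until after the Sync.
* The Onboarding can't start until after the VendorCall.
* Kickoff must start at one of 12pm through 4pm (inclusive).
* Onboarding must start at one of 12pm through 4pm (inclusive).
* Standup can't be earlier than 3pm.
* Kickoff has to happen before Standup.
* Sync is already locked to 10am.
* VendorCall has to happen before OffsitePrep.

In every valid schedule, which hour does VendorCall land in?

Sync is fixed at 10am and must come before VendorCall, so VendorCall is at least 11am.
OffsitePrep is fixed at 12pm and must come after VendorCall, so VendorCall is at most 11am.
So VendorCall must be 11am.

11am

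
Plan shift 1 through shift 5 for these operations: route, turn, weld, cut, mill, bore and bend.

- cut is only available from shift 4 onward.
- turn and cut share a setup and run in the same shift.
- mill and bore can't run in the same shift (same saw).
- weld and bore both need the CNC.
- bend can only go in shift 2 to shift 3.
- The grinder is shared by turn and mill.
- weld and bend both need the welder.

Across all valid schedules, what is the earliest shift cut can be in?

Cut is available from shift 4.
cut at shift 4 is achievable: route -> shift 1; bore -> shift 2; mill -> shift 1; weld -> shift 1; bend -> shift 2; cut -> shift 4; turn -> shift 4.

shift 4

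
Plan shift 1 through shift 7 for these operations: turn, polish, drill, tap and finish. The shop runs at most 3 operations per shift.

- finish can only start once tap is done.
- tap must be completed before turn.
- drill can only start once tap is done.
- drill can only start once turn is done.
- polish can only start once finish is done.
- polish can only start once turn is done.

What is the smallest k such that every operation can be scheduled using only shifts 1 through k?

3 shifts

The precedence chain requires at least 3 distinct shifts.
With at most 3 per shift and 5 operations, at least 2 shifts are needed.
3 works (last occupied shift: shift 3): for example turn -> shift 2, polish -> shift 3, finish -> shift 2, drill -> shift 3, tap -> shift 1.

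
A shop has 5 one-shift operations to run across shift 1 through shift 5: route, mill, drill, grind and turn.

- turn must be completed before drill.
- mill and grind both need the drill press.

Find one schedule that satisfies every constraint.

route=shift 1, drill=shift 2, mill=shift 1, turn=shift 1, grind=shift 2

Checking: turn(shift 1) before drill(shift 2); mill(shift 1) != grind(shift 2).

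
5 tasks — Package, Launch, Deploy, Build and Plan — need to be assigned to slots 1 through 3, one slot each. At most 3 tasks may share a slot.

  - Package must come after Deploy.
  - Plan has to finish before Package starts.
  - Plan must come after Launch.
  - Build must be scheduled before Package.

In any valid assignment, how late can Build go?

Downstream work caps Build at 2.
Build at 2 is achievable: Plan in 2, Launch in 1, Deploy in 1, Build in 2, Package in 3.

2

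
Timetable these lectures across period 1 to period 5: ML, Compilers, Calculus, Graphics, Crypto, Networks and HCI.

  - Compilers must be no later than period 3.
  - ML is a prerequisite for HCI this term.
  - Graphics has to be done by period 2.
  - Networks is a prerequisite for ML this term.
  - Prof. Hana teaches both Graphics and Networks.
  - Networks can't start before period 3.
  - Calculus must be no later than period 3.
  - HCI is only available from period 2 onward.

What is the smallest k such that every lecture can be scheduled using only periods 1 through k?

5

The precedence chain requires at least 3 distinct periods.
Propagating the time windows through the other constraints, HCI can't land before period 5, so the schedule must run through at least period 5.
5 works (last occupied period: period 5): for example Crypto in period 1; HCI in period 5; Graphics in period 1; Networks in period 3; Compilers in period 1; Calculus in period 1; ML in period 4.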